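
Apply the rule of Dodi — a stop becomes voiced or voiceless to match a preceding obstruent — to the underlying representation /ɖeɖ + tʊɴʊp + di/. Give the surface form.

[ɖeɖdʊɴʊpti]

/t/ is a voiceless alveolar stop. The preceding trigger /ɖ/ is voiced, so /t/ must become voiced as well.
Changing only its voicing to voiced gives [d] — the voiced alveolar stop.
At the second juncture, /d/ likewise becomes [t] adjacent to /p/.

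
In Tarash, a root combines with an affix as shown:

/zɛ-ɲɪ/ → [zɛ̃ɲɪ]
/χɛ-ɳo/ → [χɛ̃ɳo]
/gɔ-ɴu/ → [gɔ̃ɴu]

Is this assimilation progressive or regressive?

The vowel /ɛ/ surfaces as nasalised [ɛ̃] next to the following nasal /ɲ/ — it has acquired the [+nasal] feature of its neighbour.
The other forms show the same pattern: /ɛ/ → [ɛ̃] before /ɳ/; /ɔ/ → [ɔ̃] before /ɴ/ — each time a vowel is nasalised next to a following nasal.
Because the conditioning nasal is to the right of the vowel that changes, the process is regressive (anticipatory).

regressive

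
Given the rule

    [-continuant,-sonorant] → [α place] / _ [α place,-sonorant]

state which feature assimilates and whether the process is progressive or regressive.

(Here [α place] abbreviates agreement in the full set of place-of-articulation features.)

regressive place assimilation

The rule copies the place features (abbreviated [place]) from the environment onto the target, so the assimilating feature is place.
Since the environment is written after the underscore, the trigger follows the target; the direction is regressive.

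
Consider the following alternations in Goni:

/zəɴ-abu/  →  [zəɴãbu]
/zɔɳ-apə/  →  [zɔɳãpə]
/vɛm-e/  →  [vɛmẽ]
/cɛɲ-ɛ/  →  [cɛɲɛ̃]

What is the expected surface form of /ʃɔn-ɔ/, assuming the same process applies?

The data show progressive nasality assimilation (vowel nasalisation): /a/ → [ã] after /ɴ/; /a/ → [ã] after /ɳ/; /e/ → [ẽ] after /m/; /ɛ/ → [ɛ̃] after /ɲ/ — a vowel is nasalised by an immediately preceding nasal consonant.
The vowel /ɔ/ is adjacent to the preceding nasal /n/, so it acquires [+nasal] and surfaces as [ɔ̃].

[ʃɔnɔ̃]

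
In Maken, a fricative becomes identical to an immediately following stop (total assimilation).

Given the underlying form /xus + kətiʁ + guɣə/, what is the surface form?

[xukkətigguɣə]

/s/ is the segment targeted by the rule; it sits immediately before /k/, so it assimilates completely and surfaces as [k].
At the second juncture, /ʁ/ likewise becomes [g] adjacent to /g/.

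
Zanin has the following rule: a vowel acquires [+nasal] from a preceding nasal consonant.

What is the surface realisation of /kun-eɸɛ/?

The vowel /e/ is adjacent to the preceding nasal /n/, so it acquires [+nasal] and surfaces as [ẽ].

[kunẽɸɛ]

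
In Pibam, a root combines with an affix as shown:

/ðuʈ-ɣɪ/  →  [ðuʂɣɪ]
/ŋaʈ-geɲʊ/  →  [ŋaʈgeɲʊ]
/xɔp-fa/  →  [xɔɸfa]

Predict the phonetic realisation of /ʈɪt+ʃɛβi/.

The data show regressive manner assimilation: /ʈ/ → [ʂ] before /ɣ/; /p/ → [ɸ] before /f/. In each pair only manner changes, matching the following consonant, while place and voice stay constant.
Nothing changes in [ŋaʈgeɲʊ]: there the adjacent consonants already agree in manner (/ʈ/ and /g/ are both stops), so this form is consistent with the same rule.
The rule targets /t/ (voiceless alveolar stop), which sits before the trigger /ʃ/ (fricative).
The voiceless alveolar fricative is [s], so /t/ → [s].

[ʈɪsʃɛβi]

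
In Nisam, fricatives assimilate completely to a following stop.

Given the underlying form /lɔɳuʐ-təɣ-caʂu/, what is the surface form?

/ʐ/ is the segment targeted by the rule; it sits immediately before /t/, so it assimilates completely and surfaces as [t].
At the second juncture, /ɣ/ likewise becomes [c] adjacent to /c/.

[lɔɳuttəccaʂu]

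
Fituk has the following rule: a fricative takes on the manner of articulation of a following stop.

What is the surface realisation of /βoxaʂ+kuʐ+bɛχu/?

/ʂ/ is a voiceless retroflex fricative. The following trigger /k/ is a stop, so /ʂ/ must become a stop as well.
The voiceless retroflex stop is [ʈ], so /ʂ/ → [ʈ].
At the second juncture, /ʐ/ likewise becomes [ɖ] adjacent to /b/.

[βoxaʈkuɖbɛχu]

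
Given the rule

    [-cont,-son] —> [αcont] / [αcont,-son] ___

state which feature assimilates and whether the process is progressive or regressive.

The shared variable α links the value of [cont] on the target to that of the neighbouring obstruent. [cont] distinguishes stops from fricatives — a manner-of-articulation feature — so this is manner assimilation.
The conditioning segment sits to the left of the focus bar, meaning the trigger precedes the segment that changes — progressive assimilation.

progressive manner assimilation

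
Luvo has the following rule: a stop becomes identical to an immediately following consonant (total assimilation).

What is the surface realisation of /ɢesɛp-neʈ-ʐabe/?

[ɢesɛnneʐʐabe]

/p/ is the segment targeted by the rule; it sits immediately before /n/, so it assimilates completely and surfaces as [n].
The same rule applies at the second boundary: /ʈ/ → [ʐ] next to /ʐ/.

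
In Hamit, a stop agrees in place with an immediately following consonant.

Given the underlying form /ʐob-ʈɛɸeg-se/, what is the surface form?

/b/ is a voiced bilabial stop. The following trigger /ʈ/ is retroflex, so /b/ must become retroflex as well.
The voiced retroflex stop is [ɖ], so /b/ → [ɖ].
At the second juncture, /g/ likewise becomes [d] adjacent to /s/.

[ʐoɖʈɛɸedse]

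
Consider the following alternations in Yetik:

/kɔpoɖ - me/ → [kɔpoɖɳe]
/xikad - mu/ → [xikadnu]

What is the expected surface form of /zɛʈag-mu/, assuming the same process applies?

[zɛʈagŋu]

The data show progressive place assimilation: /m/ → [ɳ] after /ɖ/; /m/ → [n] after /d/. In each pair only place changes, matching the preceding consonant, while manner and voice stay constant.
/m/ is a voiced bilabial nasal. The preceding trigger /g/ is velar, so /m/ must become velar as well.
Changing only its place to velar gives [ŋ] — the voiced velar nasal.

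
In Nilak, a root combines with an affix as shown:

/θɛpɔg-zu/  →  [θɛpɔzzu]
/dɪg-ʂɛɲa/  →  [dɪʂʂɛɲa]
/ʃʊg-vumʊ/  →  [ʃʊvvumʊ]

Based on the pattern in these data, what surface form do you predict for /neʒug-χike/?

The data show regressive total assimilation (/g/ → [z] before /z/; /g/ → [ʂ] before /ʂ/; /g/ → [v] before /v/): in every case the target segment becomes identical to its following neighbour, copying more than a single feature.
/g/ is the segment targeted by the rule; it sits immediately before /χ/, so it assimilates completely and surfaces as [χ].

[neʒuχχike]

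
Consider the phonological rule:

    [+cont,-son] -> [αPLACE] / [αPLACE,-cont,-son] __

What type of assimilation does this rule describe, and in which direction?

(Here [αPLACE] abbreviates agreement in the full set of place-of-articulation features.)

The rule copies the place features (abbreviated [PLACE]) from the environment onto the target, so the assimilating feature is place.
The conditioning segment sits to the left of the focus bar, meaning the trigger precedes the segment that changes — progressive assimilation.

progressive place assimilation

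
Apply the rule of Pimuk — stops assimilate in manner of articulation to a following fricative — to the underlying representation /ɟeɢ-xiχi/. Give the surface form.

[ɟeʁxiχi]

The rule targets /ɢ/ (voiced uvular stop), which sits before the trigger /x/ (fricative).
A voiced uvular fricative is [ʁ], so the surface segment is [ʁ].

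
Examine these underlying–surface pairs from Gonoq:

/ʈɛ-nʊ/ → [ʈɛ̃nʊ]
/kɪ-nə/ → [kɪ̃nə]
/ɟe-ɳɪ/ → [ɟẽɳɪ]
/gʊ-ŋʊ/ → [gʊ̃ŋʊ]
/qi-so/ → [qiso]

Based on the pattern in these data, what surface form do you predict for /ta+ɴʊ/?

[tãɴʊ]

The data show regressive nasality assimilation (vowel nasalisation): /ɛ/ → [ɛ̃] before /n/; /ɪ/ → [ɪ̃] before /n/; /e/ → [ẽ] before /ɳ/; /ʊ/ → [ʊ̃] before /ŋ/ — a vowel is nasalised by an immediately following nasal consonant.
No change occurs in [qiso] because the vowel at the boundary is adjacent to an oral consonant, not a nasal (/i/ next to /s/).
The vowel /a/ is adjacent to the following nasal /ɴ/, so it acquires [+nasal] and surfaces as [ã].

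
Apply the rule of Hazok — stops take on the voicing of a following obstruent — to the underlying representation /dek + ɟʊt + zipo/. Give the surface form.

The rule targets /k/ (voiceless velar stop), which sits before the trigger /ɟ/ (voiced).
Changing only its voicing to voiced gives [g] — the voiced velar stop.
At the second juncture, /t/ likewise becomes [d] adjacent to /z/.

[degɟʊdzipo]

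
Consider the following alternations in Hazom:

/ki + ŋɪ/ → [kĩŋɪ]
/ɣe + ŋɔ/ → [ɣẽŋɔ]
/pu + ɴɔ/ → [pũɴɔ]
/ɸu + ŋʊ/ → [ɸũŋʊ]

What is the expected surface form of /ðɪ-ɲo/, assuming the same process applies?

[ðɪ̃ɲo]

The data show regressive nasality assimilation (vowel nasalisation): /i/ → [ĩ] before /ŋ/; /e/ → [ẽ] before /ŋ/; /u/ → [ũ] before /ɴ/; /u/ → [ũ] before /ŋ/ — a vowel is nasalised by an immediately following nasal consonant.
/ɪ/ sits next to the nasal /ɲ/ and is therefore nasalised to [ɪ̃].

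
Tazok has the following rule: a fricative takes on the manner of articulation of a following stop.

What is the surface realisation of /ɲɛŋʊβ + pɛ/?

[ɲɛŋʊbpɛ]

The rule targets /β/ (voiced bilabial fricative), which sits before the trigger /p/ (stop).
A voiced bilabial stop is [b], so the surface segment is [b].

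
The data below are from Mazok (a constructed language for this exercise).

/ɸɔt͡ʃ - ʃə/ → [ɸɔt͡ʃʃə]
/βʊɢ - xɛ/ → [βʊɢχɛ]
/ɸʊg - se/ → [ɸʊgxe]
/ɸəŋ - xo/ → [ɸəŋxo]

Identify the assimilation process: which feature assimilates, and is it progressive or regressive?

progressive place assimilation

Underlying /x/ is realised as [χ] next to /ɢ/; /ɢ/ itself does not change.
The change velar → uvular matches the place of the preceding /ɢ/, identifying this as place assimilation.
Manner and voice are unchanged, so the assimilation is partial, not total.
Checking the remaining alternation: /s/ → [x] after /g/ (alveolar → velar, matching velar) — only place changes, and always toward the preceding segment.
Nothing changes in [ɸɔt͡ʃʃə], [ɸəŋxo]: there the adjacent consonants already agree in place (/ʃ/ and /t͡ʃ/ are both postalveolar; /x/ and /ŋ/ are both velar), so these forms are consistent with the same rule.
Since the segment that changes follows the conditioning segment, the assimilation is progressive.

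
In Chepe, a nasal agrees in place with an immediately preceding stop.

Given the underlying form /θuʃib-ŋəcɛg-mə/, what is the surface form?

/ŋ/ is a voiced velar nasal. The preceding trigger /b/ is bilabial, so /ŋ/ must become bilabial as well.
Changing only its place to bilabial gives [m] — the voiced bilabial nasal.
At the second juncture, /m/ likewise becomes [ŋ] adjacent to /g/.

[θuʃibməcɛgŋə]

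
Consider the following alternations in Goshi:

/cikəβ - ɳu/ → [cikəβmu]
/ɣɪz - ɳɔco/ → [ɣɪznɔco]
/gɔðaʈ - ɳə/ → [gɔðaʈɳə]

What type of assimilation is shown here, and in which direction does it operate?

progressive place assimilation

The segment that alternates is /ɳ/, which surfaces as [m] when adjacent to /β/.
The change retroflex → bilabial matches the place of the preceding /β/, identifying this as place assimilation.
Manner and voice are unchanged, so the assimilation is partial, not total.
Checking the remaining alternation: /ɳ/ → [n] after /z/ (retroflex → alveolar, matching alveolar) — only place changes, and always toward the preceding segment.
No alternation appears in [gɔðaʈɳə]: there the adjacent consonants already agree in place (/ɳ/ and /ʈ/ are both retroflex), so this form is consistent with the same rule.
Since the segment that changes follows the conditioning segment, the assimilation is progressive.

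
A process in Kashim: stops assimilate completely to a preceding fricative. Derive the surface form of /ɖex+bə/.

[ɖexxə]

/b/ is the segment targeted by the rule; it sits immediately after /x/, so it assimilates completely and surfaces as [x].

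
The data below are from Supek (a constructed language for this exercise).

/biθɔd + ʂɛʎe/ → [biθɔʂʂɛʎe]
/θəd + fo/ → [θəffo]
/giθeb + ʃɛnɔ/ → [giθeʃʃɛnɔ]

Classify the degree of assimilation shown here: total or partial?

Comparing underlying and surface forms, /d/ → [ʂ] is the alternation; the neighbouring /ʂ/ is constant.
The output [ʂ] is identical to the trigger /ʂ/ — every feature (place, manner, voicing) has been copied — so this is total assimilation.
The other forms behave the same way: /d/ → [f] before /f/; /b/ → [ʃ] before /ʃ/ — in each case the output is a copy of the following consonant.

total assimilation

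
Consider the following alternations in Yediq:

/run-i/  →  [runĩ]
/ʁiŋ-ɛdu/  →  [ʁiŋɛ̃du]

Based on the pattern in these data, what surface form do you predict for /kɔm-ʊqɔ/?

[kɔmʊ̃qɔ]

The data show progressive nasality assimilation (vowel nasalisation): /i/ → [ĩ] after /n/; /ɛ/ → [ɛ̃] after /ŋ/ — a vowel is nasalised by an immediately preceding nasal consonant.
The vowel /ʊ/ is adjacent to the preceding nasal /m/, so it acquires [+nasal] and surfaces as [ʊ̃].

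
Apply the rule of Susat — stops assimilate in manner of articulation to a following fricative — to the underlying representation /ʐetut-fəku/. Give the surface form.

The rule targets /t/ (voiceless alveolar stop), which sits before the trigger /f/ (fricative).
The voiceless alveolar fricative is [s], so /t/ → [s].

[ʐetusfəku]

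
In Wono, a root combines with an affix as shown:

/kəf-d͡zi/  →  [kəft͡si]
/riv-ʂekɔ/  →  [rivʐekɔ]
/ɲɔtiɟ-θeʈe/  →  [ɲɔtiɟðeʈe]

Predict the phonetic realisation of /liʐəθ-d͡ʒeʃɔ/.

[liʐəθt͡ʃeʃɔ]

The data show progressive voicing assimilation: /d͡z/ → [t͡s] after /f/; /ʂ/ → [ʐ] after /v/; /θ/ → [ð] after /ɟ/. In each pair only voicing changes, matching the preceding consonant, while place and manner stay constant.
/d͡ʒ/ is a voiced postalveolar affricate. The preceding trigger /θ/ is voiceless, so /d͡ʒ/ must become voiceless as well.
Changing only its voicing to voiceless gives [t͡ʃ] — the voiceless postalveolar affricate.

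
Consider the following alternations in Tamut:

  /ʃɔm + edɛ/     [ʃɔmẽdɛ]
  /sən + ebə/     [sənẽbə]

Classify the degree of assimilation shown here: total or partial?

partial assimilation

The vowel /e/ surfaces as nasalised [ẽ] next to the preceding nasal /m/ — it has acquired the [+nasal] feature of its neighbour.
Likewise in the remaining data: /e/ → [ẽ] after /n/ — each time a vowel is nasalised next to a preceding nasal.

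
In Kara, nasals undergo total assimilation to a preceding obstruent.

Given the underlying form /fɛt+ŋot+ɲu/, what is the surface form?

/ŋ/ is the segment targeted by the rule; it sits immediately after /t/, so it assimilates completely and surfaces as [t].
At the second juncture, /ɲ/ likewise becomes [t] adjacent to /t/.

[fɛttottu]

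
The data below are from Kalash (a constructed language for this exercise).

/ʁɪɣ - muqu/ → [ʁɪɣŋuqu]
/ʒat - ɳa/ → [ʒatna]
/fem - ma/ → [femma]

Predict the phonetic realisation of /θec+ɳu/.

[θecɲu]

The data show progressive place assimilation: /m/ → [ŋ] after /ɣ/; /ɳ/ → [n] after /t/. In each pair only place changes, matching the preceding consonant, while manner and voice stay constant.
Nothing changes in [femma]: there the adjacent consonants already agree in place (/m/ and /m/ are both bilabial), so this form is consistent with the same rule.
/ɳ/ is a voiced retroflex nasal. The preceding trigger /c/ is palatal, so /ɳ/ must become palatal as well.
The voiced palatal nasal is [ɲ], so /ɳ/ → [ɲ].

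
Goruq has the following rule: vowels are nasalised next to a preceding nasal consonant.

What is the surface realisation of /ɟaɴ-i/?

The vowel /i/ is adjacent to the preceding nasal /ɴ/, so it acquires [+nasal] and surfaces as [ĩ].

[ɟaɴĩ]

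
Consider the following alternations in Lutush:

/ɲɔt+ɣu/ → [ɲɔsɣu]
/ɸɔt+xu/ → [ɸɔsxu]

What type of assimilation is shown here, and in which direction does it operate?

regressive manner assimilation

Comparing underlying and surface forms, /t/ → [s] is the alternation; the neighbouring /ɣ/ is constant.
The change stop → fricative matches the manner of the following /ɣ/, identifying this as manner assimilation.
Place and voice are unchanged, so the assimilation is partial, not total.
The other alternating form patterns the same way: /t/ → [s] before /x/ (stop → fricative, matching a fricative) — only manner changes, and always toward the following segment.
The trigger is the following segment, so the direction is regressive (anticipatory).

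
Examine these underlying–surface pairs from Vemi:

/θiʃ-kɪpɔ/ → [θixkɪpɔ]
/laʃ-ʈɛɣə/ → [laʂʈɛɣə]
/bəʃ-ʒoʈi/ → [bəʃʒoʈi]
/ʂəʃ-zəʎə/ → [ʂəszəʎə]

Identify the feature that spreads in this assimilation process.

Comparing underlying and surface forms, /ʃ/ → [x] is the alternation; the neighbouring /k/ is constant.
/ʃ/ is postalveolar while /k/ is velar; the output [x] is velar, matching the trigger — so the feature that spreads is place.
Checking the remaining alternations: /ʃ/ → [ʂ] before /ʈ/ (postalveolar → retroflex, matching retroflex); /ʃ/ → [s] before /z/ (postalveolar → alveolar, matching alveolar) — only place changes, and always toward the following segment.
No alternation appears in [bəʃʒoʈi]: there the adjacent consonants already agree in place (/ʃ/ and /ʒ/ are both postalveolar), so this form is consistent with the same rule.

place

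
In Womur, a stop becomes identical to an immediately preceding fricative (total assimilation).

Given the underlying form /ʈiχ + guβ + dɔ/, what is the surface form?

/g/ is the segment targeted by the rule; it sits immediately after /χ/, so it assimilates completely and surfaces as [χ].
The same rule applies at the second boundary: /d/ → [β] next to /β/.

[ʈiχχuββɔ]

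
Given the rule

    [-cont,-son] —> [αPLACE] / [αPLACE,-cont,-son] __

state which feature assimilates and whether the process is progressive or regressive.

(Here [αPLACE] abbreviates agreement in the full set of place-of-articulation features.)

The rule copies the place features (abbreviated [PLACE]) from the environment onto the target, so the assimilating feature is place.
The conditioning segment sits to the left of the focus bar, meaning the trigger precedes the segment that changes — progressive assimilation.

progressive place assimilation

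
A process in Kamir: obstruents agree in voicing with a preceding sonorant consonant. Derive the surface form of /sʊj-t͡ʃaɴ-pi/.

[sʊjd͡ʒaɴbi]

/t͡ʃ/ is a voiceless postalveolar affricate. The preceding trigger /j/ is voiced, so /t͡ʃ/ must become voiced as well.
Changing only its voicing to voiced gives [d͡ʒ] — the voiced postalveolar affricate.
The same rule applies at the second boundary: /p/ → [b] next to /ɴ/.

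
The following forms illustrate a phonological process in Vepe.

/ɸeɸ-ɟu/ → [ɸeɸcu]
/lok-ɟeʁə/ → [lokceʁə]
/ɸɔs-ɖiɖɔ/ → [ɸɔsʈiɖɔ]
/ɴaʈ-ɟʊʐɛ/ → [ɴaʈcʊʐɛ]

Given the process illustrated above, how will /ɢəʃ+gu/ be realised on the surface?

The data show progressive voicing assimilation: /ɟ/ → [c] after /ɸ/; /ɟ/ → [c] after /k/; /ɖ/ → [ʈ] after /s/; /ɟ/ → [c] after /ʈ/. In each pair only voicing changes, matching the preceding consonant, while place and manner stay constant.
/g/ is a voiced velar stop. The preceding trigger /ʃ/ is voiceless, so /g/ must become voiceless as well.
A voiceless velar stop is [k], so the surface segment is [k].

[ɢəʃku]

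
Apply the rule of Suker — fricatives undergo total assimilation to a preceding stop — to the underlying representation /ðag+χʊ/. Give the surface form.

/χ/ is the segment targeted by the rule; it sits immediately after /g/, so it assimilates completely and surfaces as [g].

[ðaggʊ]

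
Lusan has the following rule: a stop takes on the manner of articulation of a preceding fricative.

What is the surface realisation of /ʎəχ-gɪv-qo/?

The rule targets /g/ (voiced velar stop), which sits after the trigger /χ/ (fricative).
A voiced velar fricative is [ɣ], so the surface segment is [ɣ].
At the second juncture, /q/ likewise becomes [χ] adjacent to /v/.

[ʎəχɣɪvχo]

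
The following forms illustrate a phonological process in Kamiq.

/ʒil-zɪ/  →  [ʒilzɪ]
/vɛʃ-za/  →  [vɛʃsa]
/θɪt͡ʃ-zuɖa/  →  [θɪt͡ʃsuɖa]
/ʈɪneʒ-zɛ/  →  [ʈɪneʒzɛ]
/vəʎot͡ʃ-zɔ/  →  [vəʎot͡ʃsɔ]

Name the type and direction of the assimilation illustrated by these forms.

progressive voicing assimilation

The segment that alternates is /z/, which surfaces as [s] when adjacent to /ʃ/.
/z/ is voiced while /ʃ/ is voiceless; the output [s] is voiceless, matching the trigger — so the feature that spreads is voicing.
Place and manner are unchanged, so the assimilation is partial, not total.
The other alternating form patterns the same way: /z/ → [s] after /t͡ʃ/ (voiced → voiceless, matching voiceless) — only voicing changes, and always toward the preceding segment.
Nothing changes in [ʒilzɪ], [ʈɪneʒzɛ]: there the adjacent consonants already agree in voicing (/z/ and /l/ are both voiced; /z/ and /ʒ/ are both voiced), so these forms are consistent with the same rule.
Since the segment that changes follows the conditioning segment, the assimilation is progressive.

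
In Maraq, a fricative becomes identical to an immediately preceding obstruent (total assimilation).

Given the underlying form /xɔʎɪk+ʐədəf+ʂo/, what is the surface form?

/ʐ/ is the segment targeted by the rule; it sits immediately after /k/, so it assimilates completely and surfaces as [k].
At the second juncture, /ʂ/ likewise becomes [f] adjacent to /f/.

[xɔʎɪkkədəffo]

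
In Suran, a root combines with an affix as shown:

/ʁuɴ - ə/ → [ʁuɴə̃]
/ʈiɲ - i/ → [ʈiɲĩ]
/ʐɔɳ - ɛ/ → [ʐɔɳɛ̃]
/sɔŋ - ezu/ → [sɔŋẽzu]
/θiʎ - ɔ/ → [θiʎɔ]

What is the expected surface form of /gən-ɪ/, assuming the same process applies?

[gənɪ̃]

The data show progressive nasality assimilation (vowel nasalisation): /ə/ → [ə̃] after /ɴ/; /i/ → [ĩ] after /ɲ/; /ɛ/ → [ɛ̃] after /ɳ/; /e/ → [ẽ] after /ŋ/ — a vowel is nasalised by an immediately preceding nasal consonant.
No change occurs in [θiʎɔ] because the vowel at the boundary is adjacent to an oral consonant, not a nasal (/ɔ/ next to /ʎ/).
The vowel /ɪ/ is adjacent to the preceding nasal /n/, so it acquires [+nasal] and surfaces as [ɪ̃].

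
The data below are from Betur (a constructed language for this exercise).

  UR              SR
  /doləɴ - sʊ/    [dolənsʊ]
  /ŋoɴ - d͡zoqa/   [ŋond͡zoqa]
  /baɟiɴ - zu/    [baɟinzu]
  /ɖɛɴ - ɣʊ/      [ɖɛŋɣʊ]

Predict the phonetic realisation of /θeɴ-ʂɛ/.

The data show regressive place assimilation: /ɴ/ → [n] before /s/; /ɴ/ → [n] before /d͡z/; /ɴ/ → [n] before /z/; /ɴ/ → [ŋ] before /ɣ/. In each pair only place changes, matching the following consonant, while manner and voice stay constant.
/ɴ/ is a voiced uvular nasal. The following trigger /ʂ/ is retroflex, so /ɴ/ must become retroflex as well.
Changing only its place to retroflex gives [ɳ] — the voiced retroflex nasal.

[θeɳʂɛ]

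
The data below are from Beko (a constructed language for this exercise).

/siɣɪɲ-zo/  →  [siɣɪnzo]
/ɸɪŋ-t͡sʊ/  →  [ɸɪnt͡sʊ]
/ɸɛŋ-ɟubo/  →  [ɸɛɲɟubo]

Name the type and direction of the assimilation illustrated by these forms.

regressive place assimilation

Underlying /ɲ/ is realised as [n] next to /z/; /z/ itself does not change.
/ɲ/ is palatal while /z/ is alveolar; the output [n] is alveolar, matching the trigger — so the feature that spreads is place.
Manner and voice are unchanged, so the assimilation is partial, not total.
Checking the remaining alternations: /ŋ/ → [n] before /t͡s/ (velar → alveolar, matching alveolar); /ŋ/ → [ɲ] before /ɟ/ (velar → palatal, matching palatal) — only place changes, and always toward the following segment.
The trigger is the following segment, so the direction is regressive (anticipatory).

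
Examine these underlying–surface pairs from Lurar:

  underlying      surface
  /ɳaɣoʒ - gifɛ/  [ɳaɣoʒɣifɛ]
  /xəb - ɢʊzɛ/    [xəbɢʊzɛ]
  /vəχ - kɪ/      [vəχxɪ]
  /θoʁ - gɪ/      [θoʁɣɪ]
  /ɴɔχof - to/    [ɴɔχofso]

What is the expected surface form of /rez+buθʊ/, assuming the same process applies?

The data show progressive manner assimilation: /g/ → [ɣ] after /ʒ/; /k/ → [x] after /χ/; /g/ → [ɣ] after /ʁ/; /t/ → [s] after /f/. In each pair only manner changes, matching the preceding consonant, while place and voice stay constant.
Nothing changes in [xəbɢʊzɛ]: there the adjacent consonants already agree in manner (/ɢ/ and /b/ are both stops), so this form is consistent with the same rule.
/b/ is a voiced bilabial stop. The preceding trigger /z/ is a fricative, so /b/ must become a fricative as well.
A voiced bilabial fricative is [β], so the surface segment is [β].

[rezβuθʊ]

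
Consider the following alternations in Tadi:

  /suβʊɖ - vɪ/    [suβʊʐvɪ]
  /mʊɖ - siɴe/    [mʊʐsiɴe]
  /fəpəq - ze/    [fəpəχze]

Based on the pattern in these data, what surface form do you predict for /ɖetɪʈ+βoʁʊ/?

[ɖetɪʂβoʁʊ]

The data show regressive manner assimilation: /ɖ/ → [ʐ] before /v/; /ɖ/ → [ʐ] before /s/; /q/ → [χ] before /z/. In each pair only manner changes, matching the following consonant, while place and voice stay constant.
The rule targets /ʈ/ (voiceless retroflex stop), which sits before the trigger /β/ (fricative).
The voiceless retroflex fricative is [ʂ], so /ʈ/ → [ʂ].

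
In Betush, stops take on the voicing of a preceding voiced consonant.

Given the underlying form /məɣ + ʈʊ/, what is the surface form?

/ʈ/ is a voiceless retroflex stop. The preceding trigger /ɣ/ is voiced, so /ʈ/ must become voiced as well.
The voiced retroflex stop is [ɖ], so /ʈ/ → [ɖ].

[məɣɖʊ]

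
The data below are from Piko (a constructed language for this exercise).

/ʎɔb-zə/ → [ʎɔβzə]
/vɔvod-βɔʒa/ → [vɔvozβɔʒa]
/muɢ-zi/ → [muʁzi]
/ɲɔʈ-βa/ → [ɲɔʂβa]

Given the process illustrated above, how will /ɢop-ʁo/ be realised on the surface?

[ɢoɸʁo]

The data show regressive manner assimilation: /b/ → [β] before /z/; /d/ → [z] before /β/; /ɢ/ → [ʁ] before /z/; /ʈ/ → [ʂ] before /β/. In each pair only manner changes, matching the following consonant, while place and voice stay constant.
The rule targets /p/ (voiceless bilabial stop), which sits before the trigger /ʁ/ (fricative).
The voiceless bilabial fricative is [ɸ], so /p/ → [ɸ].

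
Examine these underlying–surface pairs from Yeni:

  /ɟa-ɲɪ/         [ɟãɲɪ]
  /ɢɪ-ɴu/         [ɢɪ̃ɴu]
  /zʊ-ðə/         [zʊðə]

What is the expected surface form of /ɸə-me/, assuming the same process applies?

[ɸə̃me]

The data show regressive nasality assimilation (vowel nasalisation): /a/ → [ã] before /ɲ/; /ɪ/ → [ɪ̃] before /ɴ/ — a vowel is nasalised by an immediately following nasal consonant.
No change occurs in [zʊðə] because the vowel at the boundary is adjacent to an oral consonant, not a nasal (/ʊ/ next to /ð/).
The vowel /ə/ is adjacent to the following nasal /m/, so it acquires [+nasal] and surfaces as [ə̃].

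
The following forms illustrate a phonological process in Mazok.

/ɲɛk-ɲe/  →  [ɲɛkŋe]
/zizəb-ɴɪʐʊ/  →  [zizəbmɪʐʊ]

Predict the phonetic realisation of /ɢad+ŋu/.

The data show progressive place assimilation: /ɲ/ → [ŋ] after /k/; /ɴ/ → [m] after /b/. In each pair only place changes, matching the preceding consonant, while manner and voice stay constant.
/ŋ/ is a voiced velar nasal. The preceding trigger /d/ is alveolar, so /ŋ/ must become alveolar as well.
Changing only its place to alveolar gives [n] — the voiced alveolar nasal.

[ɢadnu]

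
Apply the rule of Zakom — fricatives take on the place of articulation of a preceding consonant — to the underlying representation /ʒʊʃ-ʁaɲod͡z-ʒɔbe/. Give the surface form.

[ʒʊʃʒaɲod͡zzɔbe]

The rule targets /ʁ/ (voiced uvular fricative), which sits after the trigger /ʃ/ (postalveolar).
A voiced postalveolar fricative is [ʒ], so the surface segment is [ʒ].
The same rule applies at the second boundary: /ʒ/ → [z] next to /d͡z/.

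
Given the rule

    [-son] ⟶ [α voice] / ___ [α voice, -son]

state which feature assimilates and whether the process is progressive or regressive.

The rule copies [voice] from the environment onto the target, so the assimilating feature is voicing.
Since the environment is written after the underscore, the trigger follows the target; the direction is regressive.

regressive voicing assimilation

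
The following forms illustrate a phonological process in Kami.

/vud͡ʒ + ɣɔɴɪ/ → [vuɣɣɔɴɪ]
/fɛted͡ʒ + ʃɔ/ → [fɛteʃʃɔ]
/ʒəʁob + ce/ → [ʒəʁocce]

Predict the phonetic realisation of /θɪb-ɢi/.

[θɪɢɢi]

The data show regressive total assimilation (/d͡ʒ/ → [ɣ] before /ɣ/; /d͡ʒ/ → [ʃ] before /ʃ/; /b/ → [c] before /c/): in every case the target segment becomes identical to its following neighbour, copying more than a single feature.
/b/ is the segment targeted by the rule; it sits immediately before /ɢ/, so it assimilates completely and surfaces as [ɢ].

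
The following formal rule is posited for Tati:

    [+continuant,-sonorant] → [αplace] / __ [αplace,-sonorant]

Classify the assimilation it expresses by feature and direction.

regressive place assimilation

The rule copies the place features (abbreviated [place]) from the environment onto the target, so the assimilating feature is place.
The conditioning segment sits to the right of the focus bar, meaning the trigger follows the segment that changes — regressive assimilation.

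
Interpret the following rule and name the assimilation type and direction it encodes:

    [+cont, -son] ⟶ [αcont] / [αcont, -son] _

progressive manner assimilation

The rule copies [cont] (continuancy) from the environment onto the target fricatives; since [±cont] encodes the stop/fricative manner contrast, the assimilating dimension is manner.
Since the environment is written before the underscore, the trigger precedes the target; the direction is progressive.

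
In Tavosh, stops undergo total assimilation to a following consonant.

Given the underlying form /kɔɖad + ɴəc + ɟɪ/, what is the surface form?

[kɔɖaɴɴəɟɟɪ]

/d/ is the segment targeted by the rule; it sits immediately before /ɴ/, so it assimilates completely and surfaces as [ɴ].
At the second juncture, /c/ likewise becomes [ɟ] adjacent to /ɟ/.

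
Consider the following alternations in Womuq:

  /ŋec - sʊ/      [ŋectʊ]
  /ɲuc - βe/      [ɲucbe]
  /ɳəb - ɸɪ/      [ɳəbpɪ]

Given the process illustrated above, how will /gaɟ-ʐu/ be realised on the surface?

The data show progressive manner assimilation: /s/ → [t] after /c/; /β/ → [b] after /c/; /ɸ/ → [p] after /b/. In each pair only manner changes, matching the preceding consonant, while place and voice stay constant.
The rule targets /ʐ/ (voiced retroflex fricative), which sits after the trigger /ɟ/ (stop).
A voiced retroflex stop is [ɖ], so the surface segment is [ɖ].

[gaɟɖu]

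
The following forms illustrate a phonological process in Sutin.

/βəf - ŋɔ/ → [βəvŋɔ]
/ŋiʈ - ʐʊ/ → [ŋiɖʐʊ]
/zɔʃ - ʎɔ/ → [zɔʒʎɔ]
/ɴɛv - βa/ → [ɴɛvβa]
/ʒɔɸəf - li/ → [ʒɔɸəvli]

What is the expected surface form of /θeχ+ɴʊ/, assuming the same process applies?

The data show regressive voicing assimilation: /f/ → [v] before /ŋ/; /ʈ/ → [ɖ] before /ʐ/; /ʃ/ → [ʒ] before /ʎ/; /f/ → [v] before /l/. In each pair only voicing changes, matching the following consonant, while place and manner stay constant.
No alternation appears in [ɴɛvβa]: there the adjacent consonants already agree in voicing (/v/ and /β/ are both voiced), so this form is consistent with the same rule.
The rule targets /χ/ (voiceless uvular fricative), which sits before the trigger /ɴ/ (voiced).
A voiced uvular fricative is [ʁ], so the surface segment is [ʁ].

[θeʁɴʊ]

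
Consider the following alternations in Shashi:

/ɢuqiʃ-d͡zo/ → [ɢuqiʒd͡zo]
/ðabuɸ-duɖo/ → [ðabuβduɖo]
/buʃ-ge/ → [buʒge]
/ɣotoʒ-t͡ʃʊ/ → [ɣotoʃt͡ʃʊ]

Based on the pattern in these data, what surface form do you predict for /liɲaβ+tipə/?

The data show regressive voicing assimilation: /ʃ/ → [ʒ] before /d͡z/; /ɸ/ → [β] before /d/; /ʃ/ → [ʒ] before /g/; /ʒ/ → [ʃ] before /t͡ʃ/. In each pair only voicing changes, matching the following consonant, while place and manner stay constant.
/β/ is a voiced bilabial fricative. The following trigger /t/ is voiceless, so /β/ must become voiceless as well.
The voiceless bilabial fricative is [ɸ], so /β/ → [ɸ].

[liɲaɸtipə]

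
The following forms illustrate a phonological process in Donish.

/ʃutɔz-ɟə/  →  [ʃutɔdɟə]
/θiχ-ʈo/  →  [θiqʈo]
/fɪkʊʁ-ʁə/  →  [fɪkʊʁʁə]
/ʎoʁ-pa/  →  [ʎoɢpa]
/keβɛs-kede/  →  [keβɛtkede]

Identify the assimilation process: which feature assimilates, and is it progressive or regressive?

Comparing underlying and surface forms, /z/ → [d] is the alternation; the neighbouring /ɟ/ is constant.
The change fricative → stop matches the manner of the following /ɟ/, identifying this as manner assimilation.
Place and voice are unchanged, so the assimilation is partial, not total.
The same holds elsewhere in the data: /χ/ → [q] before /ʈ/ (fricative → stop, matching a stop); /ʁ/ → [ɢ] before /p/ (fricative → stop, matching a stop); /s/ → [t] before /k/ (fricative → stop, matching a stop) — only manner changes, and always toward the following segment.
Nothing changes in [fɪkʊʁʁə]: there the adjacent consonants already agree in manner (/ʁ/ and /ʁ/ are both fricatives), so this form is consistent with the same rule.
The trigger is the following segment, so the direction is regressive (anticipatory).

regressive manner assimilation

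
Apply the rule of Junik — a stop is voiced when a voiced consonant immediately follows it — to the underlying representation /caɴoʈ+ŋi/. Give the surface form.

/ʈ/ is a voiceless retroflex stop. The following trigger /ŋ/ is voiced, so /ʈ/ must become voiced as well.
Changing only its voicing to voiced gives [ɖ] — the voiced retroflex stop.

[caɴoɖŋi]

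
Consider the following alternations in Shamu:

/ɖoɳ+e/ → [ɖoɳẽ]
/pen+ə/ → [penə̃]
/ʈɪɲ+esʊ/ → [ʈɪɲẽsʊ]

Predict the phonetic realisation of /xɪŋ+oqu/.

[xɪŋõqu]

The data show progressive nasality assimilation (vowel nasalisation): /e/ → [ẽ] after /ɳ/; /ə/ → [ə̃] after /n/; /e/ → [ẽ] after /ɲ/ — a vowel is nasalised by an immediately preceding nasal consonant.
The vowel /o/ is adjacent to the preceding nasal /ŋ/, so it acquires [+nasal] and surfaces as [õ].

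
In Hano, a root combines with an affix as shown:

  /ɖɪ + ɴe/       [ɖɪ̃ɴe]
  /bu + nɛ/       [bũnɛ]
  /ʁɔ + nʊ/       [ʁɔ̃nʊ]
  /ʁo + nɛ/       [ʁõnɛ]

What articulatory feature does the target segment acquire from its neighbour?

nasality

The vowel /ɪ/ surfaces as nasalised [ɪ̃] next to the following nasal /ɴ/ — it has acquired the [+nasal] feature of its neighbour.
Likewise in the remaining data: /u/ → [ũ] before /n/; /ɔ/ → [ɔ̃] before /n/; /o/ → [õ] before /n/ — each time a vowel is nasalised next to a following nasal.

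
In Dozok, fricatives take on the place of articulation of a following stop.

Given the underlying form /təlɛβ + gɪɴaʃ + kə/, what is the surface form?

[təlɛɣgɪɴaxkə]

The rule targets /β/ (voiced bilabial fricative), which sits before the trigger /g/ (velar).
Changing only its place to velar gives [ɣ] — the voiced velar fricative.
At the second juncture, /ʃ/ likewise becomes [x] adjacent to /k/.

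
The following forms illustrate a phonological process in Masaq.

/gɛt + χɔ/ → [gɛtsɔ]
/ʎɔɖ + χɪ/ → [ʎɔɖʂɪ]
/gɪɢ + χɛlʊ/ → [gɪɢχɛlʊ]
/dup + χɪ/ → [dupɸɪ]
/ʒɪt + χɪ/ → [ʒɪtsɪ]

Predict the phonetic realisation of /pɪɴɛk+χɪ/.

[pɪɴɛkxɪ]

The data show progressive place assimilation: /χ/ → [s] after /t/; /χ/ → [ʂ] after /ɖ/; /χ/ → [ɸ] after /p/. In each pair only place changes, matching the preceding consonant, while manner and voice stay constant.
Nothing changes in [gɪɢχɛlʊ]: there the adjacent consonants already agree in place (/χ/ and /ɢ/ are both uvular), so this form is consistent with the same rule.
The rule targets /χ/ (voiceless uvular fricative), which sits after the trigger /k/ (velar).
Changing only its place to velar gives [x] — the voiceless velar fricative.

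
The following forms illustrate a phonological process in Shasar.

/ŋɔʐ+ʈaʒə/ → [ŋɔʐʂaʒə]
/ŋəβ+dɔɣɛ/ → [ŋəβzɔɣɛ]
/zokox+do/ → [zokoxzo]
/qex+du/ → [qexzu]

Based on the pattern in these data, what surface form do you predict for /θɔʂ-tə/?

[θɔʂsə]

The data show progressive manner assimilation: /ʈ/ → [ʂ] after /ʐ/; /d/ → [z] after /β/; /d/ → [z] after /x/. In each pair only manner changes, matching the preceding consonant, while place and voice stay constant.
/t/ is a voiceless alveolar stop. The preceding trigger /ʂ/ is a fricative, so /t/ must become a fricative as well.
Changing only its manner to fricative gives [s] — the voiceless alveolar fricative.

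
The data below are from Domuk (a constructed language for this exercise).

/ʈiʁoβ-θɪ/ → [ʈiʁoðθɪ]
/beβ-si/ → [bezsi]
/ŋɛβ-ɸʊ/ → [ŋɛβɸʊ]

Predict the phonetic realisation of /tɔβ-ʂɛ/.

[tɔʐʂɛ]

The data show regressive place assimilation: /β/ → [ð] before /θ/; /β/ → [z] before /s/. In each pair only place changes, matching the following consonant, while manner and voice stay constant.
Nothing changes in [ŋɛβɸʊ]: there the adjacent consonants already agree in place (/β/ and /ɸ/ are both bilabial), so this form is consistent with the same rule.
The rule targets /β/ (voiced bilabial fricative), which sits before the trigger /ʂ/ (retroflex).
A voiced retroflex fricative is [ʐ], so the surface segment is [ʐ].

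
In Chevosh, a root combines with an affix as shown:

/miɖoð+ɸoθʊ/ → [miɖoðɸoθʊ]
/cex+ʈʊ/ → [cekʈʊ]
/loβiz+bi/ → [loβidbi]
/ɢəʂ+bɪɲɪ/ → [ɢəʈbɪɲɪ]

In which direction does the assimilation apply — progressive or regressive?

Comparing underlying and surface forms, /x/ → [k] is the alternation; the neighbouring /ʈ/ is constant.
The change fricative → stop matches the manner of the following /ʈ/, identifying this as manner assimilation.
The same holds elsewhere in the data: /z/ → [d] before /b/ (fricative → stop, matching a stop); /ʂ/ → [ʈ] before /b/ (fricative → stop, matching a stop) — only manner changes, and always toward the following segment.
No alternation appears in [miɖoðɸoθʊ]: there the adjacent consonants already agree in manner (/ð/ and /ɸ/ are both fricatives), so this form is consistent with the same rule.
Since the segment that changes precedes the conditioning segment, the assimilation is regressive.

regressive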